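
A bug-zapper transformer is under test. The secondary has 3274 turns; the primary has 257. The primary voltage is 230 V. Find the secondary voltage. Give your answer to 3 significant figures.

V_s ≈ 2930 V

V_s/V_p = N_s/N_p, so V_s = 230 × 3274/257 = 2930 V.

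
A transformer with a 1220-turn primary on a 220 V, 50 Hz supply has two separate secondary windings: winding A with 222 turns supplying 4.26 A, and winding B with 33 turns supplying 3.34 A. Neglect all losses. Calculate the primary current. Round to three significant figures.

I_p ≈ 0.866 A

V_A = 220 × 222/1220 = 40.033 V; V_B = 220 × 33/1220 = 5.9508 V.
P_out = V_A I_A + V_B I_B = 40.033×4.26 + 5.9508×3.34 = 170.54 + 19.876 = 190.42 W.
Ideal ⇒ P_in = P_out, so I_p = P_out/V_p = 190.42/220 = 0.866 A.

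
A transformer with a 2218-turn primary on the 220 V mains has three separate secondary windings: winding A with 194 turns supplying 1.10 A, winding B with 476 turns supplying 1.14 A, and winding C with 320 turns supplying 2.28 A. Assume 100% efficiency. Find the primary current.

V_A = 220 × 194/2218 = 19.243 V; V_B = 220 × 476/2218 = 47.214 V; V_C = 220 × 320/2218 = 31.740 V.
P_out = V_A I_A + V_B I_B + V_C I_C = 19.243×1.10 + 47.214×1.14 + 31.740×2.28 = 21.167 + 53.824 + 72.368 = 147.36 W.
Ideal ⇒ P_in = P_out, so I_p = P_out/V_p = 147.36/220 = 0.670 A.

I_p ≈ 0.670 A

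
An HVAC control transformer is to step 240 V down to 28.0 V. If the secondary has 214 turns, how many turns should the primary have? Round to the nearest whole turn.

N_p/N_s = V_p/V_s, so N_p = 214 × 240/28.0 = 1834.3 ≈ 1834 turns.

N_p = 1834 turns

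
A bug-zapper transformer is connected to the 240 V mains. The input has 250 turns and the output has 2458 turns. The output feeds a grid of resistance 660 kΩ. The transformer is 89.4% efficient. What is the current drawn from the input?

V_out = 240 × 2458/250 = 2359.7 V.
I_out = V_out/R = 2359.7/660000 = 0.0035753 A.
P_out = V_out I_out = 2359.7 × 0.0035753 = 8.4365 W.
P_in = P_out/η = 8.4365/0.894 = 9.4368 W.
I_in = P_in/V_in = 9.4368/240 = 0.0393 A.

I_in ≈ 0.0393 A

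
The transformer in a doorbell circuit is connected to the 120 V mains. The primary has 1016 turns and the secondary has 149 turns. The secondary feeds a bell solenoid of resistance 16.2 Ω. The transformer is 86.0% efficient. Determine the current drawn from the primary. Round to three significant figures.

I_p ≈ 0.185 A

V_s = 120 × 149/1016 = 17.598 V.
I_s = V_s/R = 17.598/16.2 = 1.0863 A.
P_out = V_s I_s = 17.598 × 1.0863 = 19.118 W.
P_in = P_out/η = 19.118/0.860 = 22.230 W.
I_p = P_in/V_p = 22.230/120 = 0.185 A.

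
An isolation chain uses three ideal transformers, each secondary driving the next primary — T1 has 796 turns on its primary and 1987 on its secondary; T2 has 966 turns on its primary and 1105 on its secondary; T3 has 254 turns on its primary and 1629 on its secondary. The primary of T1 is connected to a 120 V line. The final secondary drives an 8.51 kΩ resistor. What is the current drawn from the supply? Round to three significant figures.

I_supply ≈ 4.73 A

Secondary of T1: V = 120.00 × 1987/796 = 299.55 V.
Secondary of T2: V = 299.55 × 1105/966 = 342.65 V.
Secondary of T3: V = 342.65 × 1629/254 = 2197.5 V.
I_load = 2197.5/8510 = 0.25823 A, so P_out = 2197.5 × 0.25823 = 567.48 W.
All ideal ⇒ P_in = P_out, so I_supply = 567.48/120 = 4.73 A.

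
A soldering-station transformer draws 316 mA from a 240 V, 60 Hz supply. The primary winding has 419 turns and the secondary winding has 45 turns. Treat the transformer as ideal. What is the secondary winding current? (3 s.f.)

I_s/I_p = N_p/N_s, so I_s = 0.316 × 419/45 = 2.94 A.

I_s ≈ 2.94 A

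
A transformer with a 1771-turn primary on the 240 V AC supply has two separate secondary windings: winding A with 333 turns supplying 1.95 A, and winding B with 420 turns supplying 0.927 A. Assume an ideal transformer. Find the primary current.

V_A = 240 × 333/1771 = 45.127 V; V_B = 240 × 420/1771 = 56.917 V.
P_out = V_A I_A + V_B I_B = 45.127×1.95 + 56.917×0.927 = 87.998 + 52.762 = 140.76 W.
Ideal ⇒ P_in = P_out, so I_p = P_out/V_p = 140.76/240 = 0.586 A.

I_p ≈ 0.586 A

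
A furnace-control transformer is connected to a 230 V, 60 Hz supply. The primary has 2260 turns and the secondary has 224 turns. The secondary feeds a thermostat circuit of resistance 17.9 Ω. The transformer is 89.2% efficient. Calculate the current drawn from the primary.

I_p ≈ 0.142 A

V_s = 230 × 224/2260 = 22.796 V.
I_s = V_s/R = 22.796/17.9 = 1.2735 A.
P_out = V_s I_s = 22.796 × 1.2735 = 29.032 W.
P_in = P_out/η = 29.032/0.892 = 32.547 W.
I_p = P_in/V_p = 32.547/230 = 0.142 A.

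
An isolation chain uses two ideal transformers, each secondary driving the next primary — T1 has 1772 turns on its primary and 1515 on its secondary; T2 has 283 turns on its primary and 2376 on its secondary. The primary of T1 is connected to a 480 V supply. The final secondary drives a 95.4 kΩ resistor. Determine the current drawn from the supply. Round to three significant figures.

I_supply ≈ 0.259 A

After T1: V = 480.00 × 1515/1772 = 410.38 V.
After T2: V = 410.38 × 2376/283 = 3445.5 V.
I_load = 3445.5/95400 = 0.036116 A, so P_out = 3445.5 × 0.036116 = 124.44 W.
All ideal ⇒ P_in = P_out, so I_supply = 124.44/480 = 0.259 A.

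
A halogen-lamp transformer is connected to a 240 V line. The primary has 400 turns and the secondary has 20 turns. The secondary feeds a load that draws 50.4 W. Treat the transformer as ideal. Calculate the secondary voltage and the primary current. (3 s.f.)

V_s ≈ 12.0 V, I_p ≈ 0.210 A

V_s = V_p × N_s/N_p = 240 × 20/400 = 12.000 V.
I_s = P/V_s = 50.4/12.000 = 4.2000 A.
I_p = I_s × N_s/N_p = 4.2000 × 20/400 = 0.210 A.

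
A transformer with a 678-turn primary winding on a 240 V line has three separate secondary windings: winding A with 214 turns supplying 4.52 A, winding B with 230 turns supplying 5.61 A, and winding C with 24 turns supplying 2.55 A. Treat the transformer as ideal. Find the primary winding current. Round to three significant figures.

V_A = 240 × 214/678 = 75.752 V; V_B = 240 × 230/678 = 81.416 V; V_C = 240 × 24/678 = 8.4956 V.
P_out = V_A I_A + V_B I_B + V_C I_C = 75.752×4.52 + 81.416×5.61 + 8.4956×2.55 = 342.40 + 456.74 + 21.664 = 820.81 W.
Ideal ⇒ P_in = P_out, so I_p = P_out/V_p = 820.81/240 = 3.42 A.

I_p ≈ 3.42 A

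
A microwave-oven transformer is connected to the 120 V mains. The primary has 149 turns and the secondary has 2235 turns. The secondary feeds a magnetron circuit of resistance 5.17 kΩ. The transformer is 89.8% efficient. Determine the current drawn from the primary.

V_s = 120 × 2235/149 = 1800.0 V.
I_s = V_s/R = 1800.0/5170 = 0.34816 A.
P_out = V_s I_s = 1800.0 × 0.34816 = 626.69 W.
P_in = P_out/η = 626.69/0.898 = 697.88 W.
I_p = P_in/V_p = 697.88/120 = 5.82 A.

I_p ≈ 5.82 A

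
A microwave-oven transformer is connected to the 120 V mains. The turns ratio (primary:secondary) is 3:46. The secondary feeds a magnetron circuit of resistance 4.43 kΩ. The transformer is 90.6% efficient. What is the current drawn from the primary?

V_s = 120 × 46/3 = 1840.0 V.
I_s = V_s/R = 1840.0/4430 = 0.41535 A.
P_out = V_s I_s = 1840.0 × 0.41535 = 764.24 W.
P_in = P_out/η = 764.24/0.906 = 843.54 W.
I_p = P_in/V_p = 843.54/120 = 7.03 A.

I_p ≈ 7.03 A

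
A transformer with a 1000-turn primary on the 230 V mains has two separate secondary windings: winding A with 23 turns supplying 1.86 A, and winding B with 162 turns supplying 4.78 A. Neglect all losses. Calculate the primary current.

V_A = 230 × 23/1000 = 5.2900 V; V_B = 230 × 162/1000 = 37.260 V.
P_out = V_A I_A + V_B I_B = 5.2900×1.86 + 37.260×4.78 = 9.8394 + 178.10 = 187.94 W.
Ideal ⇒ P_in = P_out, so I_p = P_out/V_p = 187.94/230 = 0.817 A.

I_p ≈ 0.817 A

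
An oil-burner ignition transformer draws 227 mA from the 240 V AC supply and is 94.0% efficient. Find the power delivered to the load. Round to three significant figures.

P_out ≈ 51.2 W

P_in = V_p I_p = 240 × 0.227 = 54.480 W.
P_out = η P_in = 0.940 × 54.480 = 51.2 W.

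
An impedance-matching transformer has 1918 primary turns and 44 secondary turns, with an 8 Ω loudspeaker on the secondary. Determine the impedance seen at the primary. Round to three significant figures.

Z_p = (N_p/N_s)² × Z_s = (1918/44)² × 8 = 15200 Ω.

Z_p ≈ 15200 Ω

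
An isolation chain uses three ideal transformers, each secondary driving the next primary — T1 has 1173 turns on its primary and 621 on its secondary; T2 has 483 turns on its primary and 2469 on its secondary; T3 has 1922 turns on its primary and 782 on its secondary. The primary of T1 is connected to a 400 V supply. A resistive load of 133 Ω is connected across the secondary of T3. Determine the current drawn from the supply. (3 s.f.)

I_supply ≈ 3.65 A

Secondary of T1: V = 400.00 × 621/1173 = 211.76 V.
Secondary of T2: V = 211.76 × 2469/483 = 1082.5 V.
Secondary of T3: V = 1082.5 × 782/1922 = 440.43 V.
I_load = 440.43/133 = 3.3115 A, so P_out = 440.43 × 3.3115 = 1458.5 W.
All ideal ⇒ P_in = P_out, so I_supply = 1458.5/400 = 3.65 A.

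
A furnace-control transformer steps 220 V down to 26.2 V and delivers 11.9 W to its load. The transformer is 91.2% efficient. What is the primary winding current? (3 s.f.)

I_p ≈ 0.0593 A

P_in = P_out/η = 11.9/0.912 = 13.048 W.
I_p = P_in/V_p = 13.048/220 = 0.0593 A.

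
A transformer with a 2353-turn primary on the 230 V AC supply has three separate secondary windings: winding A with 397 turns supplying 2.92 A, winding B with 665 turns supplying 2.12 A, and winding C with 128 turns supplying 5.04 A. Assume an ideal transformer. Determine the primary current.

V_A = 230 × 397/2353 = 38.806 V; V_B = 230 × 665/2353 = 65.002 V; V_C = 230 × 128/2353 = 12.512 V.
P_out = V_A I_A + V_B I_B + V_C I_C = 38.806×2.92 + 65.002×2.12 + 12.512×5.04 = 113.31 + 137.80 + 63.059 = 314.18 W.
Ideal ⇒ P_in = P_out, so I_p = P_out/V_p = 314.18/230 = 1.37 A.

I_p ≈ 1.37 A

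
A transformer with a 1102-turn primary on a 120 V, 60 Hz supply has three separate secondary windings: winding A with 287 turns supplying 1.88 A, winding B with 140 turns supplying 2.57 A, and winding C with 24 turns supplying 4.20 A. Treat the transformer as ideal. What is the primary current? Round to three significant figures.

I_p ≈ 0.908 A

V_A = 120 × 287/1102 = 31.252 V; V_B = 120 × 140/1102 = 15.245 V; V_C = 120 × 24/1102 = 2.6134 V.
P_out = V_A I_A + V_B I_B + V_C I_C = 31.252×1.88 + 15.245×2.57 + 2.6134×4.20 = 58.754 + 39.180 + 10.976 = 108.91 W.
Ideal ⇒ P_in = P_out, so I_p = P_out/V_p = 108.91/120 = 0.908 A.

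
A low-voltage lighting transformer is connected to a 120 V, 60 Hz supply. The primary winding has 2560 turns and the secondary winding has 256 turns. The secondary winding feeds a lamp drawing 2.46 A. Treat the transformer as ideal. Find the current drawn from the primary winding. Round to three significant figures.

I_p ≈ 0.246 A

For an ideal transformer I_p N_p = I_s N_s, so I_p = 2.46 × 256/2560 = 0.246 A.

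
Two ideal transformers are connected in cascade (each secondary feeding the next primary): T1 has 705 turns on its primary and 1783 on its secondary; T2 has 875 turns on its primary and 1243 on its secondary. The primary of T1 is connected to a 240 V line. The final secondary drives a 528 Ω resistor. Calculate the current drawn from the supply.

I_supply ≈ 5.87 A

Secondary of T1: V = 240.00 × 1783/705 = 606.98 V.
Secondary of T2: V = 606.98 × 1243/875 = 862.26 V.
I_load = 862.26/528 = 1.6331 A, so P_out = 862.26 × 1.6331 = 1408.1 W.
All ideal ⇒ P_in = P_out, so I_supply = 1408.1/240 = 5.87 A.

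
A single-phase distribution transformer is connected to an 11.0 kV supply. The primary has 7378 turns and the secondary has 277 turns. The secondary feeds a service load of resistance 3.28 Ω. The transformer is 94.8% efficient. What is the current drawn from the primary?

V_s = 11000 × 277/7378 = 412.98 V.
I_s = V_s/R = 412.98/3.28 = 125.91 A.
P_out = V_s I_s = 412.98 × 125.91 = 51999 W.
P_in = P_out/η = 51999/0.948 = 54851 W.
I_p = P_in/V_p = 54851/11000 = 4.99 A.

I_p ≈ 4.99 A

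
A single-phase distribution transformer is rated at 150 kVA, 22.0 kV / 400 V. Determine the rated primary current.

I_p = S/V_p = 150000/22000 = 6.82 A.

I_p ≈ 6.82 A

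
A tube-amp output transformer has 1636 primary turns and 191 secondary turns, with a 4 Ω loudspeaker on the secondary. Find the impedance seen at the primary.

Z_p = (N_p/N_s)² × Z_s = (1636/191)² × 4 = 293 Ω.

Z_p ≈ 293 Ω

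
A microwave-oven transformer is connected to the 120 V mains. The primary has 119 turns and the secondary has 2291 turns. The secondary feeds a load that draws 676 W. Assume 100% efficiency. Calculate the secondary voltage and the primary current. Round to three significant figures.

V_s = V_p × N_s/N_p = 120 × 2291/119 = 2310.3 V.
I_s = P/V_s = 676/2310.3 = 0.29261 A.
I_p = I_s × N_s/N_p = 0.29261 × 2291/119 = 5.63 A.

V_s ≈ 2310 V, I_p ≈ 5.63 A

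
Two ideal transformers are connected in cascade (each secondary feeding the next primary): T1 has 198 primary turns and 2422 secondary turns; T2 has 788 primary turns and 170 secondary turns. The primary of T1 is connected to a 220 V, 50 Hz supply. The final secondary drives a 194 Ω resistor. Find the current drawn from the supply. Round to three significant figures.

Secondary of T1: V = 220.00 × 2422/198 = 2691.1 V.
Secondary of T2: V = 2691.1 × 170/788 = 580.57 V.
I_load = 580.57/194 = 2.9926 A, so P_out = 580.57 × 2.9926 = 1737.4 W.
All ideal ⇒ P_in = P_out, so I_supply = 1737.4/220 = 7.90 A.

I_supply ≈ 7.90 A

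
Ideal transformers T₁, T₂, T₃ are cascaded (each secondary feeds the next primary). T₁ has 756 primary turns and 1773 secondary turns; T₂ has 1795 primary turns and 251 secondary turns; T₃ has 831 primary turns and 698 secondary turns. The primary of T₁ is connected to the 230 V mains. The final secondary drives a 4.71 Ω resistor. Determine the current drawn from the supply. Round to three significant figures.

Secondary of T₁: V = 230.00 × 1773/756 = 539.40 V.
Secondary of T₂: V = 539.40 × 251/1795 = 75.427 V.
Secondary of T₃: V = 75.427 × 698/831 = 63.355 V.
I_load = 63.355/4.71 = 13.451 A, so P_out = 63.355 × 13.451 = 852.19 W.
All ideal ⇒ P_in = P_out, so I_supply = 852.19/230 = 3.71 A.

I_supply ≈ 3.71 A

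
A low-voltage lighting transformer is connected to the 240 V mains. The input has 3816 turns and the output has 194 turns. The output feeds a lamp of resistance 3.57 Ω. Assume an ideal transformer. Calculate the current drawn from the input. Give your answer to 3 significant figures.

I_in ≈ 0.174 A

V_out = V_in × N_out/N_in = 240 × 194/3816 = 12.201 V.
I_out = V_out/R = 12.201/3.57 = 3.4177 A.
For an ideal transformer I_in N_in = I_out N_out, so I_in = 3.4177 × 194/3816 = 0.174 A.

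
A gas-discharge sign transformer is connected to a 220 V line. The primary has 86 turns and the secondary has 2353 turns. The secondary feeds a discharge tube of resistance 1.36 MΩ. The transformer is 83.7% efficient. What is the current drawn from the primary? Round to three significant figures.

I_p ≈ 0.145 A

V_s = 220 × 2353/86 = 6019.3 V.
I_s = V_s/R = 6019.3/(1.36×10^6) = 0.0044260 A.
P_out = V_s I_s = 6019.3 × 0.0044260 = 26.641 W.
P_in = P_out/η = 26.641/0.837 = 31.829 W.
I_p = P_in/V_p = 31.829/220 = 0.145 A.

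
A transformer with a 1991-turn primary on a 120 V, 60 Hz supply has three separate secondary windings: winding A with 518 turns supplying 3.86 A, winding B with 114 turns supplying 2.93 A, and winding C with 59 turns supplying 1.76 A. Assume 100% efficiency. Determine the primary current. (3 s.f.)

I_p ≈ 1.22 A

V_A = 120 × 518/1991 = 31.220 V; V_B = 120 × 114/1991 = 6.8709 V; V_C = 120 × 59/1991 = 3.5560 V.
P_out = V_A I_A + V_B I_B + V_C I_C = 31.220×3.86 + 6.8709×2.93 + 3.5560×1.76 = 120.51 + 20.132 + 6.2586 = 146.90 W.
Ideal ⇒ P_in = P_out, so I_p = P_out/V_p = 146.90/120 = 1.22 A.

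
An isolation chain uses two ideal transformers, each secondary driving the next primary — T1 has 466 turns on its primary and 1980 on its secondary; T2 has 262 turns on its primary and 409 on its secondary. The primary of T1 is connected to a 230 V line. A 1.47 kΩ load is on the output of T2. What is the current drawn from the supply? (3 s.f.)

I_supply ≈ 6.88 A

Secondary of T1: V = 230.00 × 1980/466 = 977.25 V.
Secondary of T2: V = 977.25 × 409/262 = 1525.6 V.
I_load = 1525.6/1470 = 1.0378 A, so P_out = 1525.6 × 1.0378 = 1583.2 W.
All ideal ⇒ P_in = P_out, so I_supply = 1583.2/230 = 6.88 A.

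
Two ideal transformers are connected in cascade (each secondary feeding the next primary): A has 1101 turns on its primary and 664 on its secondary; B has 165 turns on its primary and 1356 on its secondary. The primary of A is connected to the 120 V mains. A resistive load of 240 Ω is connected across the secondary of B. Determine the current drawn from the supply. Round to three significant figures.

Secondary of A: V = 120.00 × 664/1101 = 72.371 V.
Secondary of B: V = 72.371 × 1356/165 = 594.75 V.
I_load = 594.75/240 = 2.4781 A, so P_out = 594.75 × 2.4781 = 1473.9 W.
All ideal ⇒ P_in = P_out, so I_supply = 1473.9/120 = 12.3 A.

I_supply ≈ 12.3 A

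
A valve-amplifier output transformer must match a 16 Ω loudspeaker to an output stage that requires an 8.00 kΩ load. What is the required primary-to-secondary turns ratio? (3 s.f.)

N_p/N_s ≈ 22.4

Z_p/Z_s = (N_p/N_s)², so N_p/N_s = √(8000/16) = √500 = 22.4.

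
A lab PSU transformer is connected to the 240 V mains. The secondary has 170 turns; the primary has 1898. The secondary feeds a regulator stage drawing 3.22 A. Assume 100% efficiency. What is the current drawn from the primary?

I_p ≈ 0.288 A

For an ideal transformer I_p N_p = I_s N_s, so I_p = 3.22 × 170/1898 = 0.288 A.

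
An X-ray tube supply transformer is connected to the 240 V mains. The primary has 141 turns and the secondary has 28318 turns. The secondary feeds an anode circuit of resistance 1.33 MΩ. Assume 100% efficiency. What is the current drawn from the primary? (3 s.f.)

V_s = V_p × N_s/N_p = 240 × 28318/141 = 48201 V.
I_s = V_s/R = 48201/(1.33×10^6) = 0.036241 A.
For an ideal transformer I_p N_p = I_s N_s, so I_p = 0.036241 × 28318/141 = 7.28 A.

I_p ≈ 7.28 A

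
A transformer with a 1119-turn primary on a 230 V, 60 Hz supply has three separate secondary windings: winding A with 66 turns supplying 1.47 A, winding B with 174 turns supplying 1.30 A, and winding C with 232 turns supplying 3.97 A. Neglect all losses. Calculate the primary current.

V_A = 230 × 66/1119 = 13.566 V; V_B = 230 × 174/1119 = 35.764 V; V_C = 230 × 232/1119 = 47.685 V.
P_out = V_A I_A + V_B I_B + V_C I_C = 13.566×1.47 + 35.764×1.30 + 47.685×3.97 = 19.942 + 46.493 + 189.31 = 255.75 W.
Ideal ⇒ P_in = P_out, so I_p = P_out/V_p = 255.75/230 = 1.11 A.

I_p ≈ 1.11 A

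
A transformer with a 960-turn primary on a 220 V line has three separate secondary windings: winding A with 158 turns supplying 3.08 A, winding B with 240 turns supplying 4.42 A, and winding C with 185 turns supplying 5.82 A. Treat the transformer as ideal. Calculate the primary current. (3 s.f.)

I_p ≈ 2.73 A

V_A = 220 × 158/960 = 36.208 V; V_B = 220 × 240/960 = 55.000 V; V_C = 220 × 185/960 = 42.396 V.
P_out = V_A I_A + V_B I_B + V_C I_C = 36.208×3.08 + 55.000×4.42 + 42.396×5.82 = 111.52 + 243.10 + 246.74 = 601.37 W.
Ideal ⇒ P_in = P_out, so I_p = P_out/V_p = 601.37/220 = 2.73 A.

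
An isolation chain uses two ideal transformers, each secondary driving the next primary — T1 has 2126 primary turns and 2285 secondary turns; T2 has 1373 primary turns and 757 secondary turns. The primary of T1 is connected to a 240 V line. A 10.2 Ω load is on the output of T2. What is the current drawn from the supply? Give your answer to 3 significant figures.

After T1: V = 240.00 × 2285/2126 = 257.95 V.
After T2: V = 257.95 × 757/1373 = 142.22 V.
I_load = 142.22/10.2 = 13.943 A, so P_out = 142.22 × 13.943 = 1983.0 W.
All ideal ⇒ P_in = P_out, so I_supply = 1983.0/240 = 8.26 A.

I_supply ≈ 8.26 A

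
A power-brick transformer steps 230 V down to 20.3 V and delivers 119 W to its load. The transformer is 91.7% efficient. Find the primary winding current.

I_p ≈ 0.564 A

P_in = P_out/η = 119/0.917 = 129.77 W.
I_p = P_in/V_p = 129.77/230 = 0.564 A.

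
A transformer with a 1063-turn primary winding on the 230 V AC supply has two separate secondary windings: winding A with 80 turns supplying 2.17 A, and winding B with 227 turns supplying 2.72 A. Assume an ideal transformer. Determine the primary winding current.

I_p ≈ 0.744 A

V_A = 230 × 80/1063 = 17.310 V; V_B = 230 × 227/1063 = 49.116 V.
P_out = V_A I_A + V_B I_B = 17.310×2.17 + 49.116×2.72 = 37.562 + 133.59 = 171.16 W.
Ideal ⇒ P_in = P_out, so I_p = P_out/V_p = 171.16/230 = 0.744 A.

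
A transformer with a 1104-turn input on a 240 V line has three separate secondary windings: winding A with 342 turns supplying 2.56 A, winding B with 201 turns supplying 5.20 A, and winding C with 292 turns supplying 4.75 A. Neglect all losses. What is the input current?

I_in ≈ 3.00 A

V_A = 240 × 342/1104 = 74.348 V; V_B = 240 × 201/1104 = 43.696 V; V_C = 240 × 292/1104 = 63.478 V.
P_out = V_A I_A + V_B I_B + V_C I_C = 74.348×2.56 + 43.696×5.20 + 63.478×4.75 = 190.33 + 227.22 + 301.52 = 719.07 W.
Ideal ⇒ P_in = P_out, so I_in = P_out/V_in = 719.07/240 = 3.00 A.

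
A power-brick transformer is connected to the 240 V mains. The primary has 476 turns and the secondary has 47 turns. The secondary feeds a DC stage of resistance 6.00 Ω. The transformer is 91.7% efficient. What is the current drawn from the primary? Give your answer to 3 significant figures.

I_p ≈ 0.425 A

V_s = 240 × 47/476 = 23.697 V.
I_s = V_s/R = 23.697/6.00 = 3.9496 A.
P_out = V_s I_s = 23.697 × 3.9496 = 93.595 W.
P_in = P_out/η = 93.595/0.917 = 102.07 W.
I_p = P_in/V_p = 102.07/240 = 0.425 A.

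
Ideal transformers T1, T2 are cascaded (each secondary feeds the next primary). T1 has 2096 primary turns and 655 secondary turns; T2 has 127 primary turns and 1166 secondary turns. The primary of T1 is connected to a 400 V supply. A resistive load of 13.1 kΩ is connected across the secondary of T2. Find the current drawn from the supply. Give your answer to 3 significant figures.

I_supply ≈ 0.251 A

Secondary of T1: V = 400.00 × 655/2096 = 125.00 V.
Secondary of T2: V = 125.00 × 1166/127 = 1147.6 V.
I_load = 1147.6/13100 = 0.087606 A, so P_out = 1147.6 × 0.087606 = 100.54 W.
All ideal ⇒ P_in = P_out, so I_supply = 100.54/400 = 0.251 A.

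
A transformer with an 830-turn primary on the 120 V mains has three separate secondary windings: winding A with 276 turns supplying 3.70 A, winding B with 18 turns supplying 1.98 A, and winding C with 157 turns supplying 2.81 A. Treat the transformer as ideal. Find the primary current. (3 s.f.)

I_p ≈ 1.80 A

V_A = 120 × 276/830 = 39.904 V; V_B = 120 × 18/830 = 2.6024 V; V_C = 120 × 157/830 = 22.699 V.
P_out = V_A I_A + V_B I_B + V_C I_C = 39.904×3.70 + 2.6024×1.98 + 22.699×2.81 = 147.64 + 5.1528 + 63.784 = 216.58 W.
Ideal ⇒ P_in = P_out, so I_p = P_out/V_p = 216.58/120 = 1.80 A.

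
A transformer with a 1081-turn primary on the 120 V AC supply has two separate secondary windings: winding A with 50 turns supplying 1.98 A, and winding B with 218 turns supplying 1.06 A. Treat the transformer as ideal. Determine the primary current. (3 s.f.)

I_p ≈ 0.305 A

V_A = 120 × 50/1081 = 5.5504 V; V_B = 120 × 218/1081 = 24.200 V.
P_out = V_A I_A + V_B I_B = 5.5504×1.98 + 24.200×1.06 = 10.990 + 25.652 = 36.642 W.
Ideal ⇒ P_in = P_out, so I_p = P_out/V_p = 36.642/120 = 0.305 A.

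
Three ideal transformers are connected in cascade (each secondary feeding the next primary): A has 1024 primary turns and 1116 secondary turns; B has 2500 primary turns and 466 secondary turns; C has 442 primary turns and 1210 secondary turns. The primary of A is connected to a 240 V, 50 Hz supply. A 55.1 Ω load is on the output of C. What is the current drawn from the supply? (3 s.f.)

After A: V = 240.00 × 1116/1024 = 261.56 V.
After B: V = 261.56 × 466/2500 = 48.755 V.
After C: V = 48.755 × 1210/442 = 133.47 V.
I_load = 133.47/55.1 = 2.4223 A, so P_out = 133.47 × 2.4223 = 323.31 W.
All ideal ⇒ P_in = P_out, so I_supply = 323.31/240 = 1.35 A.

I_supply ≈ 1.35 A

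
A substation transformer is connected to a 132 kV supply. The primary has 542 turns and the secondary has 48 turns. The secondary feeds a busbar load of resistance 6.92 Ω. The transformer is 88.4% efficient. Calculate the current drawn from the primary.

I_p ≈ 169 A

V_s = 132000 × 48/542 = 11690 V.
I_s = V_s/R = 11690/6.92 = 1689.3 A.
P_out = V_s I_s = 11690 × 1689.3 = 1.9748×10^7 W.
P_in = P_out/η = 1.9748×10^7/0.884 = 2.2339×10^7 W.
I_p = P_in/V_p = 2.2339×10^7/132000 = 169 A.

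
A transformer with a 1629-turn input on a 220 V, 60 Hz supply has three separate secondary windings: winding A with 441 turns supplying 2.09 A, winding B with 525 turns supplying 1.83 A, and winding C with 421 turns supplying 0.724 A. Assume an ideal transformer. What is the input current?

V_A = 220 × 441/1629 = 59.558 V; V_B = 220 × 525/1629 = 70.902 V; V_C = 220 × 421/1629 = 56.857 V.
P_out = V_A I_A + V_B I_B + V_C I_C = 59.558×2.09 + 70.902×1.83 + 56.857×0.724 = 124.48 + 129.75 + 41.164 = 295.39 W.
Ideal ⇒ P_in = P_out, so I_in = P_out/V_in = 295.39/220 = 1.34 A.

I_in ≈ 1.34 A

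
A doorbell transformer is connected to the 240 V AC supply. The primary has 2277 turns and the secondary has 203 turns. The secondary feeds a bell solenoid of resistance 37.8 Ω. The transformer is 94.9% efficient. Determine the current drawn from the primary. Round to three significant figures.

I_p ≈ 0.0532 A

V_s = 240 × 203/2277 = 21.397 V.
I_s = V_s/R = 21.397/37.8 = 0.56605 A.
P_out = V_s I_s = 21.397 × 0.56605 = 12.111 W.
P_in = P_out/η = 12.111/0.949 = 12.762 W.
I_p = P_in/V_p = 12.762/240 = 0.0532 A.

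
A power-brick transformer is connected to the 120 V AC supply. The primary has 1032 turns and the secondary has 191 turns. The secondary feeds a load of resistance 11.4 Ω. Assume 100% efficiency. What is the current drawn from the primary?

I_p ≈ 0.361 A

V_s = V_p × N_s/N_p = 120 × 191/1032 = 22.209 V.
I_s = V_s/R = 22.209/11.4 = 1.9482 A.
For an ideal transformer I_p N_p = I_s N_s, so I_p = 1.9482 × 191/1032 = 0.361 A.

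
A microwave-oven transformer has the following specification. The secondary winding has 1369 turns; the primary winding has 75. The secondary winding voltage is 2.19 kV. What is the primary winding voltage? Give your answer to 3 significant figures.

V_p ≈ 120 V

V_p/V_s = N_p/N_s, so V_p = 2190 × 75/1369 = 120 V.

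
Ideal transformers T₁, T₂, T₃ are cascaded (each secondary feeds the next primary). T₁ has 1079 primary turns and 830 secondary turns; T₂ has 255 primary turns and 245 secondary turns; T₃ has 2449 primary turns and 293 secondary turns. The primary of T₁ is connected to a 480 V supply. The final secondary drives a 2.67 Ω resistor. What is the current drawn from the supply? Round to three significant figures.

I_supply ≈ 1.41 A

After T₁: V = 480.00 × 830/1079 = 369.23 V.
After T₂: V = 369.23 × 245/255 = 354.75 V.
After T₃: V = 354.75 × 293/2449 = 42.443 V.
I_load = 42.443/2.67 = 15.896 A, so P_out = 42.443 × 15.896 = 674.67 W.
All ideal ⇒ P_in = P_out, so I_supply = 674.67/480 = 1.41 A.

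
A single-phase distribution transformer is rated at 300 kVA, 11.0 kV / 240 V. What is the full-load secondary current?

I_s = S/V_s = 300000/240 = 1250 A.

I_s ≈ 1250 A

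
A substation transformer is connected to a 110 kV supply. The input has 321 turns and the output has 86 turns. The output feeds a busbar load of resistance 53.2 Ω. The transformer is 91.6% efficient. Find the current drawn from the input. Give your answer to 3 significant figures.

I_in ≈ 162 A

V_out = 110000 × 86/321 = 29470 V.
I_out = V_out/R = 29470/53.2 = 553.95 A.
P_out = V_out I_out = 29470 × 553.95 = 1.6325×10^7 W.
P_in = P_out/η = 1.6325×10^7/0.916 = 1.7822×10^7 W.
I_in = P_in/V_in = 1.7822×10^7/110000 = 162 A.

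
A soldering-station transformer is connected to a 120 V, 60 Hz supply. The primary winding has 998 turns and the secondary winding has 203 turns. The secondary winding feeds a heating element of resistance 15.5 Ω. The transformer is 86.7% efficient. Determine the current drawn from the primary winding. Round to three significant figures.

V_s = 120 × 203/998 = 24.409 V.
I_s = V_s/R = 24.409/15.5 = 1.5748 A.
P_out = V_s I_s = 24.409 × 1.5748 = 38.438 W.
P_in = P_out/η = 38.438/0.867 = 44.335 W.
I_p = P_in/V_p = 44.335/120 = 0.369 A.

I_p ≈ 0.369 A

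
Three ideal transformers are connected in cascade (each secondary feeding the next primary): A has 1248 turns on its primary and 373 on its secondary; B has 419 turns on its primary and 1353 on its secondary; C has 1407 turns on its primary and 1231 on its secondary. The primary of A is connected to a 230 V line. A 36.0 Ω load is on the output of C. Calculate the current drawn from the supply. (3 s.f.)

After A: V = 230.00 × 373/1248 = 68.742 V.
After B: V = 68.742 × 1353/419 = 221.98 V.
After C: V = 221.98 × 1231/1407 = 194.21 V.
I_load = 194.21/36.0 = 5.3947 A, so P_out = 194.21 × 5.3947 = 1047.7 W.
All ideal ⇒ P_in = P_out, so I_supply = 1047.7/230 = 4.56 A.

I_supply ≈ 4.56 A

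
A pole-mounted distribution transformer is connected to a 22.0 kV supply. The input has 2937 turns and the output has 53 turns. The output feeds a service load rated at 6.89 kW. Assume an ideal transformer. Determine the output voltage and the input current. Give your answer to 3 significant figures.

V_out ≈ 397 V, I_in ≈ 0.313 A

V_out = V_in × N_out/N_in = 22000 × 53/2937 = 397.00 V.
I_out = P/V_out = 6890/397.00 = 17.355 A.
I_in = I_out × N_out/N_in = 17.355 × 53/2937 = 0.313 A.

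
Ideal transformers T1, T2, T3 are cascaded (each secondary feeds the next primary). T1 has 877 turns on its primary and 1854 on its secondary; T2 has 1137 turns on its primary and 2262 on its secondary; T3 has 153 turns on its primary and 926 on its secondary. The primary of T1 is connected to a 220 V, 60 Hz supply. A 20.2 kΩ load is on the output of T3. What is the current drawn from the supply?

Secondary of T1: V = 220.00 × 1854/877 = 465.09 V.
Secondary of T2: V = 465.09 × 2262/1137 = 925.26 V.
Secondary of T3: V = 925.26 × 926/153 = 5600.0 V.
I_load = 5600.0/20200 = 0.27723 A, so P_out = 5600.0 × 0.27723 = 1552.5 W.
All ideal ⇒ P_in = P_out, so I_supply = 1552.5/220 = 7.06 A.

I_supply ≈ 7.06 A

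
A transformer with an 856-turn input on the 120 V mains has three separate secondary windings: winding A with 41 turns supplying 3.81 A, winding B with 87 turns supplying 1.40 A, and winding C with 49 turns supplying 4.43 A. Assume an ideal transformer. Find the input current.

I_in ≈ 0.578 A

V_A = 120 × 41/856 = 5.7477 V; V_B = 120 × 87/856 = 12.196 V; V_C = 120 × 49/856 = 6.8692 V.
P_out = V_A I_A + V_B I_B + V_C I_C = 5.7477×3.81 + 12.196×1.40 + 6.8692×4.43 = 21.899 + 17.075 + 30.430 = 69.404 W.
Ideal ⇒ P_in = P_out, so I_in = P_out/V_in = 69.404/120 = 0.578 A.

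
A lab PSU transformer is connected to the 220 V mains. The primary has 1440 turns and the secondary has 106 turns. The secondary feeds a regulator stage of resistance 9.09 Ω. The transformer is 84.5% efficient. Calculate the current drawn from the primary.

I_p ≈ 0.155 A

V_s = 220 × 106/1440 = 16.194 V.
I_s = V_s/R = 16.194/9.09 = 1.7816 A.
P_out = V_s I_s = 16.194 × 1.7816 = 28.851 W.
P_in = P_out/η = 28.851/0.845 = 34.144 W.
I_p = P_in/V_p = 34.144/220 = 0.155 A.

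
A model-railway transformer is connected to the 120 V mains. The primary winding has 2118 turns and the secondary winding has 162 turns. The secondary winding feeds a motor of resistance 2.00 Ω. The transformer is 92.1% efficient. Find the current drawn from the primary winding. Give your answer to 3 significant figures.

I_p ≈ 0.381 A

V_s = 120 × 162/2118 = 9.1785 V.
I_s = V_s/R = 9.1785/2.00 = 4.5892 A.
P_out = V_s I_s = 9.1785 × 4.5892 = 42.122 W.
P_in = P_out/η = 42.122/0.921 = 45.735 W.
I_p = P_in/V_p = 45.735/120 = 0.381 A.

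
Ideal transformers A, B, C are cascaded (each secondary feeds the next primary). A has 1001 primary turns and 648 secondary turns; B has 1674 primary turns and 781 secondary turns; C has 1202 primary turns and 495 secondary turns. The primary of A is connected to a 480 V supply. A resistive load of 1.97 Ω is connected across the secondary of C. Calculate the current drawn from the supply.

I_supply ≈ 3.77 A

After A: V = 480.00 × 648/1001 = 310.73 V.
After B: V = 310.73 × 781/1674 = 144.97 V.
After C: V = 144.97 × 495/1202 = 59.701 V.
I_load = 59.701/1.97 = 30.305 A, so P_out = 59.701 × 30.305 = 1809.2 W.
All ideal ⇒ P_in = P_out, so I_supply = 1809.2/480 = 3.77 A.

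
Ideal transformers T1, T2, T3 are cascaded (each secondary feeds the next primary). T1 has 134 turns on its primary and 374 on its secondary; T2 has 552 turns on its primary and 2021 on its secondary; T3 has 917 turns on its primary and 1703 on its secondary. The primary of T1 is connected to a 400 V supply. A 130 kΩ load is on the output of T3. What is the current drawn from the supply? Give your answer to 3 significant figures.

After T1: V = 400.00 × 374/134 = 1116.4 V.
After T2: V = 1116.4 × 2021/552 = 4087.5 V.
After T3: V = 4087.5 × 1703/917 = 7591.0 V.
I_load = 7591.0/130000 = 0.058392 A, so P_out = 7591.0 × 0.058392 = 443.26 W.
All ideal ⇒ P_in = P_out, so I_supply = 443.26/400 = 1.11 A.

I_supply ≈ 1.11 A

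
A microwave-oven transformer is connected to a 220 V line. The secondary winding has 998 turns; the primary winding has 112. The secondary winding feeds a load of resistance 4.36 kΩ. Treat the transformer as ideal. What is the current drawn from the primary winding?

I_p ≈ 4.01 A

V_s = V_p × N_s/N_p = 220 × 998/112 = 1960.4 V.
I_s = V_s/R = 1960.4/4360 = 0.44962 A.
For an ideal transformer I_p N_p = I_s N_s, so I_p = 0.44962 × 998/112 = 4.01 A.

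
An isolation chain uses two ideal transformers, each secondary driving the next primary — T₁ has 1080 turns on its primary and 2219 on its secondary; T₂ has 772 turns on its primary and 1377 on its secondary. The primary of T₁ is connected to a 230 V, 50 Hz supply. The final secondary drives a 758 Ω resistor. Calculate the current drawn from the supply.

After T₁: V = 230.00 × 2219/1080 = 472.56 V.
After T₂: V = 472.56 × 1377/772 = 842.90 V.
I_load = 842.90/758 = 1.1120 A, so P_out = 842.90 × 1.1120 = 937.32 W.
All ideal ⇒ P_in = P_out, so I_supply = 937.32/230 = 4.08 A.

I_supply ≈ 4.08 A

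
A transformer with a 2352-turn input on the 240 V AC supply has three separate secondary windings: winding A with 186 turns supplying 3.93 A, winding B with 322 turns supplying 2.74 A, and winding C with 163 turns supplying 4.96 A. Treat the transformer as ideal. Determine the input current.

I_in ≈ 1.03 A

V_A = 240 × 186/2352 = 18.980 V; V_B = 240 × 322/2352 = 32.857 V; V_C = 240 × 163/2352 = 16.633 V.
P_out = V_A I_A + V_B I_B + V_C I_C = 18.980×3.93 + 32.857×2.74 + 16.633×4.96 = 74.590 + 90.029 + 82.498 = 247.12 W.
Ideal ⇒ P_in = P_out, so I_in = P_out/V_in = 247.12/240 = 1.03 A.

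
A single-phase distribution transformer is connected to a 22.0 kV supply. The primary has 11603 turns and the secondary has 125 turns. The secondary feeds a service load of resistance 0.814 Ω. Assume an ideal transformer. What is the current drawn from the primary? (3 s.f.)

I_p ≈ 3.14 A

V_s = V_p × N_s/N_p = 22000 × 125/11603 = 237.01 V.
I_s = V_s/R = 237.01/0.814 = 291.16 A.
For an ideal transformer I_p N_p = I_s N_s, so I_p = 291.16 × 125/11603 = 3.14 A.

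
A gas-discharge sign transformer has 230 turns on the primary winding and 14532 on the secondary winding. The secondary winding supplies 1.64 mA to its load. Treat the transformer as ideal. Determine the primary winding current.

I_p ≈ 0.104 A

For an ideal transformer I_p/I_s = N_s/N_p, so I_p = 0.00164 × 14532/230 = 0.104 A.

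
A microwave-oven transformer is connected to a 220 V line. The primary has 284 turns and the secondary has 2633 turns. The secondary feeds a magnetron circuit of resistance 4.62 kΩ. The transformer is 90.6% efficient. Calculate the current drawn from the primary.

I_p ≈ 4.52 A

V_s = 220 × 2633/284 = 2039.6 V.
I_s = V_s/R = 2039.6/4620 = 0.44148 A.
P_out = V_s I_s = 2039.6 × 0.44148 = 900.47 W.
P_in = P_out/η = 900.47/0.906 = 993.89 W.
I_p = P_in/V_p = 993.89/220 = 4.52 A.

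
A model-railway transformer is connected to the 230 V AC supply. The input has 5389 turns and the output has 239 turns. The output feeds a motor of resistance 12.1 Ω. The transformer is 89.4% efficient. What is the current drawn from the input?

V_out = 230 × 239/5389 = 10.200 V.
I_out = V_out/R = 10.200/12.1 = 0.84301 A.
P_out = V_out I_out = 10.200 × 0.84301 = 8.5990 W.
P_in = P_out/η = 8.5990/0.894 = 9.6186 W.
I_in = P_in/V_in = 9.6186/230 = 0.0418 A.

I_in ≈ 0.0418 A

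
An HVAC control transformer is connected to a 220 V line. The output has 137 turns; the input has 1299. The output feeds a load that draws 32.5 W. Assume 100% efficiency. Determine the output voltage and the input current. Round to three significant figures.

V_out ≈ 23.2 V, I_in ≈ 0.148 A

V_out = V_in × N_out/N_in = 220 × 137/1299 = 23.202 V.
I_out = P/V_out = 32.5/23.202 = 1.4007 A.
I_in = I_out × N_out/N_in = 1.4007 × 137/1299 = 0.148 A.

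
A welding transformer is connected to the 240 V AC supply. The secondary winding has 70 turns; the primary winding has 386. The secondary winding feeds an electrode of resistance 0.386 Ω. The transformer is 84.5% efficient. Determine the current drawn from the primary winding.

I_p ≈ 24.2 A

V_s = 240 × 70/386 = 43.523 V.
I_s = V_s/R = 43.523/0.386 = 112.75 A.
P_out = V_s I_s = 43.523 × 112.75 = 4907.5 W.
P_in = P_out/η = 4907.5/0.845 = 5807.6 W.
I_p = P_in/V_p = 5807.6/240 = 24.2 A.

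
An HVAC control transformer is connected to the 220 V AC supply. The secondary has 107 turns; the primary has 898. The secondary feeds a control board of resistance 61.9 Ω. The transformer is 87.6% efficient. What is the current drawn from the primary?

V_s = 220 × 107/898 = 26.214 V.
I_s = V_s/R = 26.214/61.9 = 0.42349 A.
P_out = V_s I_s = 26.214 × 0.42349 = 11.101 W.
P_in = P_out/η = 11.101/0.876 = 12.673 W.
I_p = P_in/V_p = 12.673/220 = 0.0576 A.

I_p ≈ 0.0576 A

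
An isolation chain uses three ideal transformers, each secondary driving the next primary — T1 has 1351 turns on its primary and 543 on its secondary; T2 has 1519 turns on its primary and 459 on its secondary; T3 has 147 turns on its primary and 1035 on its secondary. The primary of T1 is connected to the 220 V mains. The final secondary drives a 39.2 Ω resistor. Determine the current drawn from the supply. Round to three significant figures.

I_supply ≈ 4.10 A

Secondary of T1: V = 220.00 × 543/1351 = 88.423 V.
Secondary of T2: V = 88.423 × 459/1519 = 26.719 V.
Secondary of T3: V = 26.719 × 1035/147 = 188.12 V.
I_load = 188.12/39.2 = 4.7991 A, so P_out = 188.12 × 4.7991 = 902.83 W.
All ideal ⇒ P_in = P_out, so I_supply = 902.83/220 = 4.10 A.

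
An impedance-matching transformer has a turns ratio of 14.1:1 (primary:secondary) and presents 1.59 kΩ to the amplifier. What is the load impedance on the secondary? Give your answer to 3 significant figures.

Z_s ≈ 8.00 Ω

Z_s = Z_p/(N_p/N_s)² = 1590/14.1² = 8.00 Ω.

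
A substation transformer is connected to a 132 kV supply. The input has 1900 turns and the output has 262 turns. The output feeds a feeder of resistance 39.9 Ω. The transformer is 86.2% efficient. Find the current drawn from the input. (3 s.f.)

I_in ≈ 73.0 A

V_out = 132000 × 262/1900 = 18202 V.
I_out = V_out/R = 18202/39.9 = 456.19 A.
P_out = V_out I_out = 18202 × 456.19 = 8.3037×10^6 W.
P_in = P_out/η = 8.3037×10^6/0.862 = 9.6330×10^6 W.
I_in = P_in/V_in = 9.6330×10^6/132000 = 73.0 A.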